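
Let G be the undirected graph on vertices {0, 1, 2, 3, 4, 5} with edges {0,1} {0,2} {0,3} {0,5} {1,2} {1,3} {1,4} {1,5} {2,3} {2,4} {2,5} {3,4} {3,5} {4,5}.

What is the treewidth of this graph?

4

A width-4 tree decomposition is:
Bags: B1 = {1, 2, 3, 4, 5}  B2 = {0, 1, 2, 3, 5}
Tree: B1–B2
The largest bag has 5 vertices, giving width 4; this decomposition certifies tw(G) ≤ 4. Conversely, {0, 1, 2, 3, 5} is a clique of size 5, and the vertices of any clique must share a bag in every tree decomposition; so some bag has ≥ 5 vertices and tw(G) ≥ 4. The upper and lower bounds meet at 4, so that is the treewidth.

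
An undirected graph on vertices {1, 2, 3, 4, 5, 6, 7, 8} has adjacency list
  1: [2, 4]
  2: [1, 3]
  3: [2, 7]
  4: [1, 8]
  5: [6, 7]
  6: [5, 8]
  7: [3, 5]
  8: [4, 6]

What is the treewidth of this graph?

A width-2 tree decomposition is:
Bags: B1 = {1, 2, 3}  B2 = {1, 3, 7}  B3 = {1, 5, 7}  B4 = {1, 5, 6}  B5 = {1, 6, 8}  B6 = {1, 4, 8}
Tree: B1–B2, B2–B3, B3–B4, B4–B5, B5–B6
Each bag holds 3 vertices, so the decomposition has width 2, which upper-bounds the treewidth. Since 1–2–3–7–5–6–8–4–1 is a cycle in G, G is not acyclic. Forests are exactly the graphs of treewidth ≤ 1, so tw(G) ≥ 2. Hence tw(G) = 2 exactly.

2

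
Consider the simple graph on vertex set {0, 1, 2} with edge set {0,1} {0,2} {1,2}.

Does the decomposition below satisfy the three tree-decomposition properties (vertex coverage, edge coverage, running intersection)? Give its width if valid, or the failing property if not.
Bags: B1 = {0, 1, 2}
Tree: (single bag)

Checking the three conditions: (i) the bags cover all of {0, 1, 2}; (ii) for each edge, some bag contains both endpoints; (iii) the bags containing any fixed vertex form a subtree. All hold, so the decomposition is valid with width 3 − 1 = 2.

Yes; width 2.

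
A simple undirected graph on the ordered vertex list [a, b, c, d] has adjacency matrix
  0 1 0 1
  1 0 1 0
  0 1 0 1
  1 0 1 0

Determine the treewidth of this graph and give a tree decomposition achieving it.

Treewidth 2.
One optimal decomposition is:
Bags: B1 = {b, c, d}  B2 = {a, b, d}
Tree: B1–B2

The largest bag has 3 vertices, giving width 2; this decomposition certifies tw(G) ≤ 2. For the lower bound, G contains the cycle d–c–b–a–d, so G is not a forest; only forests have treewidth ≤ 1, hence tw(G) ≥ 2. Therefore the treewidth is 2.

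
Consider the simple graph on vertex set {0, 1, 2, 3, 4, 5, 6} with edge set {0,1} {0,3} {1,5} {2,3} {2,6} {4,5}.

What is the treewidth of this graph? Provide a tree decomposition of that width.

Every bag has size at most 2, so the width is 2 − 1 = 1 and tw(G) ≤ 1. Any graph with an edge has treewidth ≥ 1, and G has the edge 4–5. Combining the bounds, tw(G) = 1.

Treewidth 1.
Bags: B1 = {4, 5}  B2 = {1, 5}  B3 = {0, 1}  B4 = {0, 3}  B5 = {2, 3}  B6 = {2, 6}
Tree: B1–B2, B2–B3, B3–B4, B4–B5, B5–B6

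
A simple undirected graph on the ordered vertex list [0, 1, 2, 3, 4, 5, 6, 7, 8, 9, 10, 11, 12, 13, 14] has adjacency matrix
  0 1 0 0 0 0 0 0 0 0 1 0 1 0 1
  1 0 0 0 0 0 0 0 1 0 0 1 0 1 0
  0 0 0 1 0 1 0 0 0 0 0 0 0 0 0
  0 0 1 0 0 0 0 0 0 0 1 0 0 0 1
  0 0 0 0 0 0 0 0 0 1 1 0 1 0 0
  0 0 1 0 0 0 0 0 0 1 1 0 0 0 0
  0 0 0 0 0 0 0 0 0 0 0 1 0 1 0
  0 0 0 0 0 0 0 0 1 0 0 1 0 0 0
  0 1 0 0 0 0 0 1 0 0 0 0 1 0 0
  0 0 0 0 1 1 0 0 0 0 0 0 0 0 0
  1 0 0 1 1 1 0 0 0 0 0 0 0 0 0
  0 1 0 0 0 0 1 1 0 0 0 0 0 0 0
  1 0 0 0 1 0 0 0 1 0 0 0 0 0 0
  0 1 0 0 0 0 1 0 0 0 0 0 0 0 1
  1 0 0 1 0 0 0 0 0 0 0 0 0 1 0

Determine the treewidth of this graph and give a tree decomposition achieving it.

Each bag holds 4 vertices, so the decomposition has width 3, which upper-bounds the treewidth. For the lower bound: the 4 vertex sets {6,7,11}, {8}, {1}, {0,12,13,14} are disjoint, each induces a connected subgraph, and every pair is joined by at least one edge of G. Contracting each set to a single vertex therefore yields K_{4} as a minor, and since treewidth is minor-monotone, tw(G) ≥ tw(K_{4}) = 3. Therefore the treewidth is 3.

Treewidth 3.
One optimal decomposition is:
Bags: B1 = {6, 7, 8, 11}  B2 = {1, 6, 8, 11}  B3 = {1, 6, 8, 13}  B4 = {1, 8, 12, 13}  B5 = {0, 1, 12, 13}  B6 = {0, 12, 13, 14}  B7 = {0, 4, 12, 14}  B8 = {0, 4, 10, 14}  B9 = {3, 4, 10, 14}  B10 = {3, 4, 9, 10}  B11 = {3, 5, 9, 10}  B12 = {2, 3, 5, 9}
Tree: B1–B2, B2–B3, B3–B4, B4–B5, B5–B6, B6–B7, B7–B8, B8–B9, B9–B10, B10–B11, B11–B12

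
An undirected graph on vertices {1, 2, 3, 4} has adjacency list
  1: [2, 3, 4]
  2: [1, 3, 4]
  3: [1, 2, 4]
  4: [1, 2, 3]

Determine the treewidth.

A width-3 tree decomposition is:
Bags: B1 = {1, 2, 3, 4}
Tree: (single bag)
With just one bag of size 4, the width is 4 − 1 = 3, so tw(G) ≤ 3. On the other hand G contains the 4-clique {1, 2, 3, 4}. A clique must lie in a single bag of any decomposition, so no decomposition can have width below 3. The upper and lower bounds meet at 3, so that is the treewidth.

3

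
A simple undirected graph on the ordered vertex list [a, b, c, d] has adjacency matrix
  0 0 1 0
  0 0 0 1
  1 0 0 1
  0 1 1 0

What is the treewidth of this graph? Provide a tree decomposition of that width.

Treewidth 1.
Bags: B1 = {c, d}  B2 = {a, c}  B3 = {b, d}
Tree: B1–B2, B1–B3

Every bag has size at most 2, so the width is 2 − 1 = 1 and tw(G) ≤ 1. Since G has at least one edge (e.g. c–d), it is not an edgeless graph, so tw(G) ≥ 1. Therefore the treewidth is 1.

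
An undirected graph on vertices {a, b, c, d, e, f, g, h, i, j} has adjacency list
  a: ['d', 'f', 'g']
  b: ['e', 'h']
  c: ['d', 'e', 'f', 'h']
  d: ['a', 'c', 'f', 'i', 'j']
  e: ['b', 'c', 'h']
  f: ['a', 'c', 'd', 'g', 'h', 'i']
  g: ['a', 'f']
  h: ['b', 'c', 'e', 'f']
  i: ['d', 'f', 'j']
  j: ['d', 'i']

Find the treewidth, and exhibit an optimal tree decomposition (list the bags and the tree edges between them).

Treewidth 2.
One optimal decomposition is:
Bags: B1 = {c, f, h}  B2 = {c, d, f}  B3 = {a, d, f}  B4 = {d, f, i}  B5 = {c, e, h}  B6 = {a, f, g}  B7 = {b, e, h}  B8 = {d, i, j}
Tree: B1–B2, B2–B3, B2–B4, B1–B5, B3–B6, B5–B7, B4–B8

The largest bag has 3 vertices, giving width 2; this decomposition certifies tw(G) ≤ 2. On the other hand G contains the 3-clique {d, i, j}. A clique must lie in a single bag of any decomposition, so no decomposition can have width below 2. Therefore the treewidth is 2.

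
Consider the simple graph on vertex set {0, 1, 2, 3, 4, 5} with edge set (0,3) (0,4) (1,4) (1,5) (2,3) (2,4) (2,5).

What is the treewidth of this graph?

A width-2 tree decomposition is:
Bags: B1 = {0, 2, 3}  B2 = {0, 2, 4}  B3 = {2, 4, 5}  B4 = {1, 4, 5}
Tree: B1–B2, B2–B3, B3–B4
Each bag holds 3 vertices, so the decomposition has width 2, which upper-bounds the treewidth. Since 3–0–4–2–3 is a cycle in G, G is not acyclic. Forests are exactly the graphs of treewidth ≤ 1, so tw(G) ≥ 2. Hence tw(G) = 2 exactly.

2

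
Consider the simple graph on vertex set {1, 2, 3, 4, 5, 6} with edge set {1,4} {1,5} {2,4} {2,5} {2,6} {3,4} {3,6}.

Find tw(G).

2

A width-2 tree decomposition is:
Bags: B1 = {3, 4, 6}  B2 = {2, 4, 6}  B3 = {1, 2, 4}  B4 = {1, 2, 5}
Tree: B1–B2, B2–B3, B3–B4
Each bag holds 3 vertices, so the decomposition has width 2, which upper-bounds the treewidth. For the lower bound, G contains the cycle 3–6–2–4–3, so G is not a forest; only forests have treewidth ≤ 1, hence tw(G) ≥ 2. The upper and lower bounds meet at 2, so that is the treewidth.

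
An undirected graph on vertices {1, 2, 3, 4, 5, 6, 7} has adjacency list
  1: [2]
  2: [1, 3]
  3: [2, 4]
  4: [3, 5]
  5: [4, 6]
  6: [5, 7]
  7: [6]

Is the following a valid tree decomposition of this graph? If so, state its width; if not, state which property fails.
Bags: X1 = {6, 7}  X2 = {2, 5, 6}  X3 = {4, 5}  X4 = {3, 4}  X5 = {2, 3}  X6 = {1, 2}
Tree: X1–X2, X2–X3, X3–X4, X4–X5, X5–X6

No — bags containing vertex 2 are not connected in the tree.

A tree decomposition must satisfy three properties: every vertex lies in some bag; for every edge, both endpoints lie together in some bag; and for every vertex, the bags containing it form a connected subtree. Here bags containing vertex 2 are not connected in the tree, so the decomposition is invalid.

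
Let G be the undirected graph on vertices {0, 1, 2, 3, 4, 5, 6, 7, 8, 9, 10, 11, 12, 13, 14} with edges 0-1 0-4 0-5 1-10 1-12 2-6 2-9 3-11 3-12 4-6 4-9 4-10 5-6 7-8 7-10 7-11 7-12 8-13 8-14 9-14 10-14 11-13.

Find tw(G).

A width-3 tree decomposition is:
Bags: B1 = {3, 11, 12, 13}  B2 = {7, 11, 12, 13}  B3 = {7, 8, 12, 13}  B4 = {1, 7, 8, 12}  B5 = {1, 7, 8, 10}  B6 = {1, 8, 10, 14}  B7 = {0, 1, 10, 14}  B8 = {0, 4, 10, 14}  B9 = {0, 4, 9, 14}  B10 = {0, 4, 5, 9}  B11 = {4, 5, 6, 9}  B12 = {2, 5, 6, 9}
Tree: B1–B2, B2–B3, B3–B4, B4–B5, B5–B6, B6–B7, B7–B8, B8–B9, B9–B10, B10–B11, B11–B12
The largest bag has 4 vertices, giving width 3; this decomposition certifies tw(G) ≤ 3. For the lower bound: the 4 vertex sets {3,11,13}, {12}, {7}, {1,8,10,14} are disjoint, each induces a connected subgraph, and every pair is joined by at least one edge of G. Contracting each set to a single vertex therefore yields K_{4} as a minor, and since treewidth is minor-monotone, tw(G) ≥ tw(K_{4}) = 3. Therefore the treewidth is 3.

3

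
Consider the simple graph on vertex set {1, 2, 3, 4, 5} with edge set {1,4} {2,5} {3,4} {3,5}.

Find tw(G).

1

A width-1 tree decomposition is:
Bags: B1 = {2, 5}  B2 = {3, 5}  B3 = {3, 4}  B4 = {1, 4}
Tree: B1–B2, B2–B3, B3–B4
The largest bag has 2 vertices, giving width 1; this decomposition certifies tw(G) ≤ 1. G has an edge, so its treewidth is at least 1. Hence tw(G) = 1 exactly.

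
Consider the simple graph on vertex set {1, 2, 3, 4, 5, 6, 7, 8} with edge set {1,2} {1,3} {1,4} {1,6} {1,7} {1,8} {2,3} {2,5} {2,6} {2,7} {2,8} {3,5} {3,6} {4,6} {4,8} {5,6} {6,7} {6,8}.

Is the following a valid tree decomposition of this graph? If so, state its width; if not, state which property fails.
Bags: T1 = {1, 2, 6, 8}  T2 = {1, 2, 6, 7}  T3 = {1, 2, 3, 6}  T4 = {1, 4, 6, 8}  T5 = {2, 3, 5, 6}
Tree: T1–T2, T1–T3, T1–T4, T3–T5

Yes; width 3.

Every vertex of G appears in some bag (union = {1, 2, 3, 4, 5, 6, 7, 8}); every edge is covered by a bag; and for each vertex v the set of bags containing v is connected in the bag tree. The decomposition is therefore valid. The largest bag has 4 vertices, so the width is 3.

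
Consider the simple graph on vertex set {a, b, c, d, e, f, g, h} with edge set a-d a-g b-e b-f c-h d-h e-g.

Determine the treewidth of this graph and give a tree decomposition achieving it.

Treewidth 1.
Bags: B1 = {b, f}  B2 = {b, e}  B3 = {e, g}  B4 = {a, g}  B5 = {a, d}  B6 = {d, h}  B7 = {c, h}
Tree: B1–B2, B2–B3, B3–B4, B4–B5, B5–B6, B6–B7

Each bag holds 2 vertices, so the decomposition has width 1, which upper-bounds the treewidth. Any graph with an edge has treewidth ≥ 1, and G has the edge f–b. Hence tw(G) = 1 exactly.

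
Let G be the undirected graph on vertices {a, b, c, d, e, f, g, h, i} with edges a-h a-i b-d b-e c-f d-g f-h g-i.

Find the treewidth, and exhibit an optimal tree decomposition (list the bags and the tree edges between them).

Treewidth 1.
One optimal decomposition is:
Bags: B1 = {c, f}  B2 = {f, h}  B3 = {a, h}  B4 = {a, i}  B5 = {g, i}  B6 = {d, g}  B7 = {b, d}  B8 = {b, e}
Tree: B1–B2, B2–B3, B3–B4, B4–B5, B5–B6, B6–B7, B7–B8

Every bag has size at most 2, so the width is 2 − 1 = 1 and tw(G) ≤ 1. Since G has at least one edge (e.g. c–f), it is not an edgeless graph, so tw(G) ≥ 1. Therefore the treewidth is 1.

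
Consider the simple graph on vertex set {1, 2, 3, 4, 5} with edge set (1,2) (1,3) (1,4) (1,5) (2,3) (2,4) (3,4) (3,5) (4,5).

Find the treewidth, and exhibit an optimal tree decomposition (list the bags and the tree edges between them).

The largest bag has 4 vertices, giving width 3; this decomposition certifies tw(G) ≤ 3. For the lower bound, the 4 vertices {1, 2, 3, 4} are pairwise adjacent, and any tree decomposition puts a clique entirely inside one bag — forcing width ≥ 3. Hence tw(G) = 3 exactly.

Treewidth 3.
One such decomposition:
Bags: B1 = {1, 2, 3, 4}  B2 = {1, 3, 4, 5}
Tree: B1–B2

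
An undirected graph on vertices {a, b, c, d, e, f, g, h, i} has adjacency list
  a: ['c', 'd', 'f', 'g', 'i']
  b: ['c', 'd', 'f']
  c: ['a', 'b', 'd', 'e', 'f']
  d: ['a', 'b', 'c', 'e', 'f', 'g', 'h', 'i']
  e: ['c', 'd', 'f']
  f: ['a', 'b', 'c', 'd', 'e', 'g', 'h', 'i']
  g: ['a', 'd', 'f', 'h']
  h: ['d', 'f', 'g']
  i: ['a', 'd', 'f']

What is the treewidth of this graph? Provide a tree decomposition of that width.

Treewidth 3.
Bags: B1 = {a, c, d, f}  B2 = {a, d, f, g}  B3 = {d, f, g, h}  B4 = {b, c, d, f}  B5 = {c, d, e, f}  B6 = {a, d, f, i}
Tree: B1–B2, B2–B3, B1–B4, B1–B5, B2–B6

Each bag holds 4 vertices, so the decomposition has width 3, which upper-bounds the treewidth. On the other hand G contains the 4-clique {d, f, g, h}. A clique must lie in a single bag of any decomposition, so no decomposition can have width below 3. Therefore the treewidth is 3.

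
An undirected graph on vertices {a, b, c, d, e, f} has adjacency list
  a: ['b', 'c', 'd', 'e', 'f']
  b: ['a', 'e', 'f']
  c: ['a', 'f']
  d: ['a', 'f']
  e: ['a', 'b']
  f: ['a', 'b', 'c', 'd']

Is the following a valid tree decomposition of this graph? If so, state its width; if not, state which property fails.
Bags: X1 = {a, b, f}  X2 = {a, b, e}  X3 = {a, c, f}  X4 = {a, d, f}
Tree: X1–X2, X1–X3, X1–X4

Yes; width 2.

Checking the three conditions: (i) the bags cover all of {a, b, c, d, e, f}; (ii) for each edge, some bag contains both endpoints; (iii) the bags containing any fixed vertex form a subtree. All hold, so the decomposition is valid with width 3 − 1 = 2.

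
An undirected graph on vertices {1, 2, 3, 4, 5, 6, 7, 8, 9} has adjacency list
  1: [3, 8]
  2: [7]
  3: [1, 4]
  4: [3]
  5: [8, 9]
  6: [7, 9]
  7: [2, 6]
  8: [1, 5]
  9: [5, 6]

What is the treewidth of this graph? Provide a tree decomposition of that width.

Every bag has size at most 2, so the width is 2 − 1 = 1 and tw(G) ≤ 1. Since G has at least one edge (e.g. 4–3), it is not an edgeless graph, so tw(G) ≥ 1. The upper and lower bounds meet at 1, so that is the treewidth.

Treewidth 1.
Bags: B1 = {3, 4}  B2 = {1, 3}  B3 = {1, 8}  B4 = {5, 8}  B5 = {5, 9}  B6 = {6, 9}  B7 = {6, 7}  B8 = {2, 7}
Tree: B1–B2, B2–B3, B3–B4, B4–B5, B5–B6, B6–B7, B7–B8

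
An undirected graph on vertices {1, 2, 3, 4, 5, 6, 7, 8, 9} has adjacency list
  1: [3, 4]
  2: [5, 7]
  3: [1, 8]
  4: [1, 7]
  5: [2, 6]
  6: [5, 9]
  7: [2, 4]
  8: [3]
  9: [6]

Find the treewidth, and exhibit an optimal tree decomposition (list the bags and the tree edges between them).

Treewidth 1.
One optimal decomposition is:
Bags: B1 = {6, 9}  B2 = {5, 6}  B3 = {2, 5}  B4 = {2, 7}  B5 = {4, 7}  B6 = {1, 4}  B7 = {1, 3}  B8 = {3, 8}
Tree: B1–B2, B2–B3, B3–B4, B4–B5, B5–B6, B6–B7, B7–B8

The largest bag has 2 vertices, giving width 1; this decomposition certifies tw(G) ≤ 1. Any graph with an edge has treewidth ≥ 1, and G has the edge 9–6. The upper and lower bounds meet at 1, so that is the treewidth.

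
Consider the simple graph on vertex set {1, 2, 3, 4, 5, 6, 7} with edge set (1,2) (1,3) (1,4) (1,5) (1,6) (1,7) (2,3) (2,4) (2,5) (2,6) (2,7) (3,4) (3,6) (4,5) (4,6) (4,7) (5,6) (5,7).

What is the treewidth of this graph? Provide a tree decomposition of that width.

Treewidth 4.
One optimal decomposition is:
Bags: B1 = {1, 2, 4, 5, 6}  B2 = {1, 2, 3, 4, 6}  B3 = {1, 2, 4, 5, 7}
Tree: B1–B2, B1–B3

The largest bag has 5 vertices, giving width 4; this decomposition certifies tw(G) ≤ 4. For the lower bound, the 5 vertices {1, 2, 3, 4, 6} are pairwise adjacent, and any tree decomposition puts a clique entirely inside one bag — forcing width ≥ 4. Combining the bounds, tw(G) = 4.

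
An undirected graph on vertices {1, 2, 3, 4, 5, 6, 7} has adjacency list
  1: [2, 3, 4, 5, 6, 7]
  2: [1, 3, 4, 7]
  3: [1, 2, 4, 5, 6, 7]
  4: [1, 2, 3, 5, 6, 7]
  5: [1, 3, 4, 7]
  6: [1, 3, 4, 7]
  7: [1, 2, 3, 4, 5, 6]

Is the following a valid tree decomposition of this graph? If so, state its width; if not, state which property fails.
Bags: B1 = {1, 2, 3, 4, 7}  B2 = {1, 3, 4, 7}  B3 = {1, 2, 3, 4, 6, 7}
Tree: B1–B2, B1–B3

A tree decomposition must satisfy three properties: every vertex lies in some bag; for every edge, both endpoints lie together in some bag; and for every vertex, the bags containing it form a connected subtree. Here vertex 5 appears in no bag, so the decomposition is invalid.

No — vertex 5 appears in no bag.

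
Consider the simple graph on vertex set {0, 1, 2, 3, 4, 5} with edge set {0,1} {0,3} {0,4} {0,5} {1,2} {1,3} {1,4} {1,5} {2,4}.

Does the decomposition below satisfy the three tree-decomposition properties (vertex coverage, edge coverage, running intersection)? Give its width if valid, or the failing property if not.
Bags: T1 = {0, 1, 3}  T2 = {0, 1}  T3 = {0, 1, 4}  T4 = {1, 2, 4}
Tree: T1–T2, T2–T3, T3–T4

A tree decomposition must satisfy three properties: every vertex lies in some bag; for every edge, both endpoints lie together in some bag; and for every vertex, the bags containing it form a connected subtree. Here vertex 5 appears in no bag, so the decomposition is invalid.

No — vertex 5 appears in no bag.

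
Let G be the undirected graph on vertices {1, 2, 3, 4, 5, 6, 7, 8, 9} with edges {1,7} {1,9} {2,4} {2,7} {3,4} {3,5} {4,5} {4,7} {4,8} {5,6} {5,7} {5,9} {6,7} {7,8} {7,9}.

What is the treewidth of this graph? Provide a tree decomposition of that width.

Each bag holds 3 vertices, so the decomposition has width 2, which upper-bounds the treewidth. Conversely, {3, 4, 5} is a clique of size 3, and the vertices of any clique must share a bag in every tree decomposition; so some bag has ≥ 3 vertices and tw(G) ≥ 2. The upper and lower bounds meet at 2, so that is the treewidth.

Treewidth 2.
One such decomposition:
Bags: B1 = {5, 7, 9}  B2 = {4, 5, 7}  B3 = {3, 4, 5}  B4 = {1, 7, 9}  B5 = {2, 4, 7}  B6 = {4, 7, 8}  B7 = {5, 6, 7}
Tree: B1–B2, B2–B3, B1–B4, B2–B5, B5–B6, B2–B7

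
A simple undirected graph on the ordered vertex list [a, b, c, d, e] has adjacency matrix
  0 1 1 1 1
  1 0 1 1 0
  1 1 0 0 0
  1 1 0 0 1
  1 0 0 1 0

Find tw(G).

A width-2 tree decomposition is:
Bags: B1 = {a, b, c}  B2 = {a, b, d}  B3 = {a, d, e}
Tree: B1–B2, B2–B3
Every bag has size at most 3, so the width is 3 − 1 = 2 and tw(G) ≤ 2. Conversely, {a, d, e} is a clique of size 3, and the vertices of any clique must share a bag in every tree decomposition; so some bag has ≥ 3 vertices and tw(G) ≥ 2. Combining the bounds, tw(G) = 2.

2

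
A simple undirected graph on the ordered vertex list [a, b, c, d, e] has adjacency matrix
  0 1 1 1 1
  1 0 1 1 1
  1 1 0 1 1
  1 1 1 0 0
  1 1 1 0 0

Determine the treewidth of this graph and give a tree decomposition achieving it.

The largest bag has 4 vertices, giving width 3; this decomposition certifies tw(G) ≤ 3. For the lower bound, the 4 vertices {a, b, c, d} are pairwise adjacent, and any tree decomposition puts a clique entirely inside one bag — forcing width ≥ 3. Therefore the treewidth is 3.

Treewidth 3.
One such decomposition:
Bags: B1 = {a, b, c, e}  B2 = {a, b, c, d}
Tree: B1–B2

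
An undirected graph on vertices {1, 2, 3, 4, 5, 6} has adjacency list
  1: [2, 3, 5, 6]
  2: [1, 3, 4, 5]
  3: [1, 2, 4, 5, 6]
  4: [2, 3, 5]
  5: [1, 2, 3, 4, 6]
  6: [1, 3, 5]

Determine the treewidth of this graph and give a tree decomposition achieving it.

Treewidth 3.
One optimal decomposition is:
Bags: B1 = {2, 3, 4, 5}  B2 = {1, 2, 3, 5}  B3 = {1, 3, 5, 6}
Tree: B1–B2, B2–B3

The largest bag has 4 vertices, giving width 3; this decomposition certifies tw(G) ≤ 3. For the lower bound, the 4 vertices {1, 2, 3, 5} are pairwise adjacent, and any tree decomposition puts a clique entirely inside one bag — forcing width ≥ 3. The upper and lower bounds meet at 3, so that is the treewidth.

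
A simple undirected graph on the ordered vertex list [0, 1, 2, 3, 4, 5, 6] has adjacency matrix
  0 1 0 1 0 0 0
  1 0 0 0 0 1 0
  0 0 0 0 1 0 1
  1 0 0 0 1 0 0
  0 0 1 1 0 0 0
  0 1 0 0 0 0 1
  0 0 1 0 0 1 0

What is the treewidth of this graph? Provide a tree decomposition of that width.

Treewidth 2.
One optimal decomposition is:
Bags: B1 = {2, 3, 4}  B2 = {2, 3, 6}  B3 = {3, 5, 6}  B4 = {1, 3, 5}  B5 = {0, 1, 3}
Tree: B1–B2, B2–B3, B3–B4, B4–B5

Each bag holds 3 vertices, so the decomposition has width 2, which upper-bounds the treewidth. The edges 3–4–2–6–5–1–0–3 form a cycle, so G is not a tree and its treewidth is at least 2. Therefore the treewidth is 2.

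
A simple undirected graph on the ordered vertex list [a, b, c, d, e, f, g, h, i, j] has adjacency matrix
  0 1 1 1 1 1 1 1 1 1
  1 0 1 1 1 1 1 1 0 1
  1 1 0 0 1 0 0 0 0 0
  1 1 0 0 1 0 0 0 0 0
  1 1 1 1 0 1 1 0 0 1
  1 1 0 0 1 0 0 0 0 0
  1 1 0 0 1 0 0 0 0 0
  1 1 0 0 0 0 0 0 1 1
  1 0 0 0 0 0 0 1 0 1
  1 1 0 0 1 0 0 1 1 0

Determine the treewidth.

A width-3 tree decomposition is:
Bags: B1 = {a, b, d, e}  B2 = {a, b, e, g}  B3 = {a, b, e, f}  B4 = {a, b, c, e}  B5 = {a, b, e, j}  B6 = {a, b, h, j}  B7 = {a, h, i, j}
Tree: B1–B2, B1–B3, B3–B4, B4–B5, B5–B6, B6–B7
Each bag holds 4 vertices, so the decomposition has width 3, which upper-bounds the treewidth. On the other hand G contains the 4-clique {a, b, d, e}. A clique must lie in a single bag of any decomposition, so no decomposition can have width below 3. Combining the bounds, tw(G) = 3.

3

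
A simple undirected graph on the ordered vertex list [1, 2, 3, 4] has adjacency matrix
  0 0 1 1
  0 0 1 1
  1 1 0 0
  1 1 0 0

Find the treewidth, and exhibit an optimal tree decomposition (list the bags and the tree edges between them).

Treewidth 2.
One optimal decomposition is:
Bags: B1 = {1, 2, 3}  B2 = {1, 2, 4}
Tree: B1–B2

Every bag has size at most 3, so the width is 3 − 1 = 2 and tw(G) ≤ 2. Since 1–3–2–4–1 is a cycle in G, G is not acyclic. Forests are exactly the graphs of treewidth ≤ 1, so tw(G) ≥ 2. The upper and lower bounds meet at 2, so that is the treewidth.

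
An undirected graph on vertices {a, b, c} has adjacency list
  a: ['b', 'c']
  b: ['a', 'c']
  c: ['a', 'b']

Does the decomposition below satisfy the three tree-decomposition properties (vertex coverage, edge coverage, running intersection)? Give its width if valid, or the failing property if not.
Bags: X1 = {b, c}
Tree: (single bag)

A tree decomposition must satisfy three properties: every vertex lies in some bag; for every edge, both endpoints lie together in some bag; and for every vertex, the bags containing it form a connected subtree. Here vertex a appears in no bag, so the decomposition is invalid.

No — vertex a appears in no bag.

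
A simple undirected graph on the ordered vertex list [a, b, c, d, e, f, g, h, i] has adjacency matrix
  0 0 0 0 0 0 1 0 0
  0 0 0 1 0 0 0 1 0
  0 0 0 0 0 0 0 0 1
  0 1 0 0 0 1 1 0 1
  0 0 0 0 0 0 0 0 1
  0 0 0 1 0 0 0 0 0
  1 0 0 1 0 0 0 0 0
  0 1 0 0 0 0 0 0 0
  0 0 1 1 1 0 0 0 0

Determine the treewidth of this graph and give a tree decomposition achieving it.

The largest bag has 2 vertices, giving width 1; this decomposition certifies tw(G) ≤ 1. G has an edge, so its treewidth is at least 1. Combining the bounds, tw(G) = 1.

Treewidth 1.
One optimal decomposition is:
Bags: B1 = {b, d}  B2 = {d, i}  B3 = {d, f}  B4 = {d, g}  B5 = {b, h}  B6 = {e, i}  B7 = {c, i}  B8 = {a, g}
Tree: B1–B2, B2–B3, B3–B4, B1–B5, B2–B6, B2–B7, B4–B8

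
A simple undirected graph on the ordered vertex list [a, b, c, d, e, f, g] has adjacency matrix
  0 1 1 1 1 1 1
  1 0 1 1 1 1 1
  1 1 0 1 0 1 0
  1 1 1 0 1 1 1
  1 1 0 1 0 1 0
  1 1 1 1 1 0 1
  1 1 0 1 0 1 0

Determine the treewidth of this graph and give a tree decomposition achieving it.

Treewidth 4.
One such decomposition:
Bags: B1 = {a, b, d, f, g}  B2 = {a, b, d, e, f}  B3 = {a, b, c, d, f}
Tree: B1–B2, B1–B3

The largest bag has 5 vertices, giving width 4; this decomposition certifies tw(G) ≤ 4. On the other hand G contains the 5-clique {a, b, d, f, g}. A clique must lie in a single bag of any decomposition, so no decomposition can have width below 4. Therefore the treewidth is 4.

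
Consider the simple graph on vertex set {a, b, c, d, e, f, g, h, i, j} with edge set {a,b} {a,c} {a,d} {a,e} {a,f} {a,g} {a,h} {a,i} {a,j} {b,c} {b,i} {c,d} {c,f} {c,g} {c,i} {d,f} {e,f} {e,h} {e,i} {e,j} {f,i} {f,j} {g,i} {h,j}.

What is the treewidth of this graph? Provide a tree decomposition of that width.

The largest bag has 4 vertices, giving width 3; this decomposition certifies tw(G) ≤ 3. Conversely, {a, c, g, i} is a clique of size 4, and the vertices of any clique must share a bag in every tree decomposition; so some bag has ≥ 4 vertices and tw(G) ≥ 3. The upper and lower bounds meet at 3, so that is the treewidth.

Treewidth 3.
One such decomposition:
Bags: B1 = {a, c, f, i}  B2 = {a, c, d, f}  B3 = {a, b, c, i}  B4 = {a, e, f, i}  B5 = {a, e, f, j}  B6 = {a, c, g, i}  B7 = {a, e, h, j}
Tree: B1–B2, B1–B3, B1–B4, B4–B5, B3–B6, B5–B7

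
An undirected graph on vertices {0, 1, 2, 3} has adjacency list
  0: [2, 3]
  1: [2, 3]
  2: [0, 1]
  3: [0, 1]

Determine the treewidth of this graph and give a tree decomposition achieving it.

The largest bag has 3 vertices, giving width 2; this decomposition certifies tw(G) ≤ 2. The edges 3–0–2–1–3 form a cycle, so G is not a tree and its treewidth is at least 2. Combining the bounds, tw(G) = 2.

Treewidth 2.
Bags: B1 = {0, 2, 3}  B2 = {1, 2, 3}
Tree: B1–B2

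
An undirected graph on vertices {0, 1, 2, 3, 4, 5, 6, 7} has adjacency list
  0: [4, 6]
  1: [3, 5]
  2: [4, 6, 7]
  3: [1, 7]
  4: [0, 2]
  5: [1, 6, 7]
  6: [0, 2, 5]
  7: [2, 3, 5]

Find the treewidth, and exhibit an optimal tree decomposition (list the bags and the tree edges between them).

Treewidth 2.
Bags: B1 = {1, 3, 7}  B2 = {1, 5, 7}  B3 = {2, 5, 7}  B4 = {2, 5, 6}  B5 = {2, 4, 6}  B6 = {0, 4, 6}
Tree: B1–B2, B2–B3, B3–B4, B4–B5, B5–B6

Each bag holds 3 vertices, so the decomposition has width 2, which upper-bounds the treewidth. The edges 3–1–5–7–3 form a cycle, so G is not a tree and its treewidth is at least 2. Combining the bounds, tw(G) = 2.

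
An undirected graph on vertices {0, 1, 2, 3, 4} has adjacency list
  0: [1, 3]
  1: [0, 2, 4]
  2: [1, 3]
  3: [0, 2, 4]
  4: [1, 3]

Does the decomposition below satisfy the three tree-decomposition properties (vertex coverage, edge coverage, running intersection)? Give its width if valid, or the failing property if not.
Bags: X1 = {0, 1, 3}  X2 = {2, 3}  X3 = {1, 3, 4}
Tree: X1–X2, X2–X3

A tree decomposition must satisfy three properties: every vertex lies in some bag; for every edge, both endpoints lie together in some bag; and for every vertex, the bags containing it form a connected subtree. Here edge (1,2) lies in no bag, so the decomposition is invalid.

No — edge (1,2) lies in no bag.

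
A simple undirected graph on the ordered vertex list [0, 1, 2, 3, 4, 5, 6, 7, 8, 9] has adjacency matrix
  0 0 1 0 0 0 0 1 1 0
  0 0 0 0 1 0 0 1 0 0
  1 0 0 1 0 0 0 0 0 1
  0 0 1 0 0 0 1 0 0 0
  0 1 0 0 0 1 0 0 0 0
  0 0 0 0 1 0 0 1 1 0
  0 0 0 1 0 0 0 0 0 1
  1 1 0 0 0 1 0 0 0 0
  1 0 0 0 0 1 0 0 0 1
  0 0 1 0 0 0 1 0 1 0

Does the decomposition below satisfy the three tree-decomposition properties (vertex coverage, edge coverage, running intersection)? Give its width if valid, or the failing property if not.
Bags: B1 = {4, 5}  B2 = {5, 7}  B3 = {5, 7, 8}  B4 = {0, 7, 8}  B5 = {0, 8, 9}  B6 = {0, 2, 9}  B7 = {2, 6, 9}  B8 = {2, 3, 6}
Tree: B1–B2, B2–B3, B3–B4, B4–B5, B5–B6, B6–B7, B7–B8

No — vertex 1 appears in no bag.

A tree decomposition must satisfy three properties: every vertex lies in some bag; for every edge, both endpoints lie together in some bag; and for every vertex, the bags containing it form a connected subtree. Here vertex 1 appears in no bag, so the decomposition is invalid.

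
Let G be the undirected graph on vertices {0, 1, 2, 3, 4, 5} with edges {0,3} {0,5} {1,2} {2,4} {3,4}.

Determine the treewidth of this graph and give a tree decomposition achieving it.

Every bag has size at most 2, so the width is 2 − 1 = 1 and tw(G) ≤ 1. Any graph with an edge has treewidth ≥ 1, and G has the edge 5–0. Combining the bounds, tw(G) = 1.

Treewidth 1.
One such decomposition:
Bags: B1 = {0, 5}  B2 = {0, 3}  B3 = {3, 4}  B4 = {2, 4}  B5 = {1, 2}
Tree: B1–B2, B2–B3, B3–B4, B4–B5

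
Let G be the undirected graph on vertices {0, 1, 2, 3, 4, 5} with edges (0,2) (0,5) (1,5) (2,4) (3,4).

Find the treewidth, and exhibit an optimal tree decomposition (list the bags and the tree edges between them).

The largest bag has 2 vertices, giving width 1; this decomposition certifies tw(G) ≤ 1. G has an edge, so its treewidth is at least 1. Therefore the treewidth is 1.

Treewidth 1.
One optimal decomposition is:
Bags: B1 = {3, 4}  B2 = {2, 4}  B3 = {0, 2}  B4 = {0, 5}  B5 = {1, 5}
Tree: B1–B2, B2–B3, B3–B4, B4–B5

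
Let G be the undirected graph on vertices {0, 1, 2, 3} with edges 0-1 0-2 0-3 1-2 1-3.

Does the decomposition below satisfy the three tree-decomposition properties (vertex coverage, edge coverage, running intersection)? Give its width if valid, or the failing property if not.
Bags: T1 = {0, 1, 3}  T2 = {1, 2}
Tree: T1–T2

No — edge (0,2) lies in no bag.

A tree decomposition must satisfy three properties: every vertex lies in some bag; for every edge, both endpoints lie together in some bag; and for every vertex, the bags containing it form a connected subtree. Here edge (0,2) lies in no bag, so the decomposition is invalid.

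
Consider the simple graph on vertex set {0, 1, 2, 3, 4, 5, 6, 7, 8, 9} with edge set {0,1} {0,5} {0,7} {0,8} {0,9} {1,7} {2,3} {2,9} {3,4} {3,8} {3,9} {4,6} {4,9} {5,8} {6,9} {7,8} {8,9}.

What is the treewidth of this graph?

A width-2 tree decomposition is:
Bags: B1 = {3, 4, 9}  B2 = {3, 8, 9}  B3 = {0, 8, 9}  B4 = {2, 3, 9}  B5 = {4, 6, 9}  B6 = {0, 7, 8}  B7 = {0, 5, 8}  B8 = {0, 1, 7}
Tree: B1–B2, B2–B3, B2–B4, B1–B5, B3–B6, B3–B7, B6–B8
Each bag holds 3 vertices, so the decomposition has width 2, which upper-bounds the treewidth. For the lower bound, the 3 vertices {0, 1, 7} are pairwise adjacent, and any tree decomposition puts a clique entirely inside one bag — forcing width ≥ 2. Combining the bounds, tw(G) = 2.

2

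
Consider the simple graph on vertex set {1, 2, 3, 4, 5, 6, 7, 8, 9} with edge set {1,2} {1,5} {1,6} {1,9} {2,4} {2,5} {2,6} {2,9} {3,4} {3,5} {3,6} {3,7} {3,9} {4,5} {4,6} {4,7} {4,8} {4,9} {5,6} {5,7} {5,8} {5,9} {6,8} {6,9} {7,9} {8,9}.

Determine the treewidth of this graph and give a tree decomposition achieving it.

Treewidth 4.
One such decomposition:
Bags: B1 = {3, 4, 5, 6, 9}  B2 = {3, 4, 5, 7, 9}  B3 = {2, 4, 5, 6, 9}  B4 = {4, 5, 6, 8, 9}  B5 = {1, 2, 5, 6, 9}
Tree: B1–B2, B1–B3, B3–B4, B3–B5

Every bag has size at most 5, so the width is 5 − 1 = 4 and tw(G) ≤ 4. On the other hand G contains the 5-clique {1, 2, 5, 6, 9}. A clique must lie in a single bag of any decomposition, so no decomposition can have width below 4. Combining the bounds, tw(G) = 4.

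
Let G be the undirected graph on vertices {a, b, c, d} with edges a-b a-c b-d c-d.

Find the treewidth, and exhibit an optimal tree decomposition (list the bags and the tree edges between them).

Treewidth 2.
One such decomposition:
Bags: B1 = {a, b, c}  B2 = {b, c, d}
Tree: B1–B2

The largest bag has 3 vertices, giving width 2; this decomposition certifies tw(G) ≤ 2. For the lower bound, G contains the cycle c–a–b–d–c, so G is not a forest; only forests have treewidth ≤ 1, hence tw(G) ≥ 2. Combining the bounds, tw(G) = 2.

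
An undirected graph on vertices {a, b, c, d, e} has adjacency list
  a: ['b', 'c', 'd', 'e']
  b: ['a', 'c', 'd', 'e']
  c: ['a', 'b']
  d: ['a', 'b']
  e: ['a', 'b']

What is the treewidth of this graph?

2

A width-2 tree decomposition is:
Bags: B1 = {a, b, e}  B2 = {a, b, d}  B3 = {a, b, c}
Tree: B1–B2, B1–B3
The largest bag has 3 vertices, giving width 2; this decomposition certifies tw(G) ≤ 2. Conversely, {a, b, d} is a clique of size 3, and the vertices of any clique must share a bag in every tree decomposition; so some bag has ≥ 3 vertices and tw(G) ≥ 2. The upper and lower bounds meet at 2, so that is the treewidth.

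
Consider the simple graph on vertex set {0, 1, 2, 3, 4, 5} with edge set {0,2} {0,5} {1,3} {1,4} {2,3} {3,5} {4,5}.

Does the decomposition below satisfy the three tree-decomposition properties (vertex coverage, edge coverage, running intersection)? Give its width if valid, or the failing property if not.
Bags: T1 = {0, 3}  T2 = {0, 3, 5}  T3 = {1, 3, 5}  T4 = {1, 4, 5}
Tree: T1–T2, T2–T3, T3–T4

A tree decomposition must satisfy three properties: every vertex lies in some bag; for every edge, both endpoints lie together in some bag; and for every vertex, the bags containing it form a connected subtree. Here vertex 2 appears in no bag, so the decomposition is invalid.

No — vertex 2 appears in no bag.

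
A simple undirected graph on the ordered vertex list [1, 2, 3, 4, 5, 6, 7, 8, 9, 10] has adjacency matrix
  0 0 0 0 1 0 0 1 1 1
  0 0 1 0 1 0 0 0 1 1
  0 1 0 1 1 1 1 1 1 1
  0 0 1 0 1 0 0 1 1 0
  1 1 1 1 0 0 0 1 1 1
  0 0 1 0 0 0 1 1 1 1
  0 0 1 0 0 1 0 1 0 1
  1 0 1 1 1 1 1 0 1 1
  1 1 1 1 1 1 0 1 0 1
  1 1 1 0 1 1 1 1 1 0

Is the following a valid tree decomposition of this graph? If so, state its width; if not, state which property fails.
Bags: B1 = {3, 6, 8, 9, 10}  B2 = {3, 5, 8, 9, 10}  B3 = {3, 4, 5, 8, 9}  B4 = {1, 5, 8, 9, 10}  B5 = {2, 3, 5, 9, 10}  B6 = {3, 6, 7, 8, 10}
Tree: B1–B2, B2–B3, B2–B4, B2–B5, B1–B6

Yes; width 4.

Checking the three conditions: (i) the bags cover all of {1, 2, 3, 4, 5, 6, 7, 8, 9, 10}; (ii) for each edge, some bag contains both endpoints; (iii) the bags containing any fixed vertex form a subtree. All hold, so the decomposition is valid with width 5 − 1 = 4.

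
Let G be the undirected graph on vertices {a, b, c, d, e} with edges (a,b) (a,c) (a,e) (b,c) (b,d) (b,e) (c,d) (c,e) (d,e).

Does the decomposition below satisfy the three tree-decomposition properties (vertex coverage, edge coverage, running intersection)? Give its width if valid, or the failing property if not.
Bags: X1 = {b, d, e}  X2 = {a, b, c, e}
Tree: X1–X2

No — edge (c,d) lies in no bag.

A tree decomposition must satisfy three properties: every vertex lies in some bag; for every edge, both endpoints lie together in some bag; and for every vertex, the bags containing it form a connected subtree. Here edge (c,d) lies in no bag, so the decomposition is invalid.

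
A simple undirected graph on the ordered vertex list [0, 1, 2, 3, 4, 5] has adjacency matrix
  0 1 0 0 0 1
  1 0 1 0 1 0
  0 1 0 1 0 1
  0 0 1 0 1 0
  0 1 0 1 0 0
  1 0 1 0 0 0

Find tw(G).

2

A width-2 tree decomposition is:
Bags: B1 = {2, 3, 4}  B2 = {1, 2, 4}  B3 = {1, 2, 5}  B4 = {0, 1, 5}
Tree: B1–B2, B2–B3, B3–B4
The largest bag has 3 vertices, giving width 2; this decomposition certifies tw(G) ≤ 2. The edges 3–4–1–2–3 form a cycle, so G is not a tree and its treewidth is at least 2. Combining the bounds, tw(G) = 2.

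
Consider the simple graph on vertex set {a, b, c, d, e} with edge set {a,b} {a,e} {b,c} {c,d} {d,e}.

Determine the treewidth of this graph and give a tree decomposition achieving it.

Treewidth 2.
Bags: B1 = {a, b, c}  B2 = {a, c, e}  B3 = {c, d, e}
Tree: B1–B2, B2–B3

Every bag has size at most 3, so the width is 3 − 1 = 2 and tw(G) ≤ 2. Since c–b–a–e–d–c is a cycle in G, G is not acyclic. Forests are exactly the graphs of treewidth ≤ 1, so tw(G) ≥ 2. Hence tw(G) = 2 exactly.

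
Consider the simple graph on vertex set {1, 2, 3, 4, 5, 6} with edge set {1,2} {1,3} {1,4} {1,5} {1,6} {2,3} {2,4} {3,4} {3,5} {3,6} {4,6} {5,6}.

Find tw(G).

A width-3 tree decomposition is:
Bags: B1 = {1, 3, 4, 6}  B2 = {1, 3, 5, 6}  B3 = {1, 2, 3, 4}
Tree: B1–B2, B1–B3
Every bag has size at most 4, so the width is 4 − 1 = 3 and tw(G) ≤ 3. For the lower bound, the 4 vertices {1, 2, 3, 4} are pairwise adjacent, and any tree decomposition puts a clique entirely inside one bag — forcing width ≥ 3. Combining the bounds, tw(G) = 3.

3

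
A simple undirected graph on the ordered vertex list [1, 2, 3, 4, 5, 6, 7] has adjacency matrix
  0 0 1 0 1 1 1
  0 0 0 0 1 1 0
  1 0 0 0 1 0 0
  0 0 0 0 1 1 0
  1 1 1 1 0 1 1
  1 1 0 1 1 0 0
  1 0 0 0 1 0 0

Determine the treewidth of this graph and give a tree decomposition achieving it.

Treewidth 2.
One optimal decomposition is:
Bags: B1 = {1, 5, 6}  B2 = {1, 5, 7}  B3 = {1, 3, 5}  B4 = {4, 5, 6}  B5 = {2, 5, 6}
Tree: B1–B2, B2–B3, B1–B4, B1–B5

Each bag holds 3 vertices, so the decomposition has width 2, which upper-bounds the treewidth. Conversely, {1, 3, 5} is a clique of size 3, and the vertices of any clique must share a bag in every tree decomposition; so some bag has ≥ 3 vertices and tw(G) ≥ 2. Combining the bounds, tw(G) = 2.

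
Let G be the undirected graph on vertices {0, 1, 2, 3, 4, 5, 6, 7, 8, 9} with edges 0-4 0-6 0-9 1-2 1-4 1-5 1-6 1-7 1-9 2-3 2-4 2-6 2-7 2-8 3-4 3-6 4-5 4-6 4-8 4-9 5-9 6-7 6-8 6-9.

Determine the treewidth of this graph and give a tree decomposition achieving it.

Every bag has size at most 4, so the width is 4 − 1 = 3 and tw(G) ≤ 3. Conversely, {1, 4, 5, 9} is a clique of size 4, and the vertices of any clique must share a bag in every tree decomposition; so some bag has ≥ 4 vertices and tw(G) ≥ 3. Combining the bounds, tw(G) = 3.

Treewidth 3.
One such decomposition:
Bags: B1 = {2, 3, 4, 6}  B2 = {2, 4, 6, 8}  B3 = {1, 2, 4, 6}  B4 = {1, 4, 6, 9}  B5 = {0, 4, 6, 9}  B6 = {1, 2, 6, 7}  B7 = {1, 4, 5, 9}
Tree: B1–B2, B1–B3, B3–B4, B4–B5, B3–B6, B4–B7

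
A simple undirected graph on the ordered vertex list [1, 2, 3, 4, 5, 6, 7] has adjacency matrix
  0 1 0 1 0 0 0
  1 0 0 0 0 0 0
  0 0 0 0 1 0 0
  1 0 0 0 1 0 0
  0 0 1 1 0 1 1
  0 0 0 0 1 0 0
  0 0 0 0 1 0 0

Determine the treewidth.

A width-1 tree decomposition is:
Bags: B1 = {4, 5}  B2 = {5, 6}  B3 = {3, 5}  B4 = {1, 4}  B5 = {1, 2}  B6 = {5, 7}
Tree: B1–B2, B1–B3, B1–B4, B4–B5, B1–B6
The largest bag has 2 vertices, giving width 1; this decomposition certifies tw(G) ≤ 1. Since G has at least one edge (e.g. 4–5), it is not an edgeless graph, so tw(G) ≥ 1. Combining the bounds, tw(G) = 1.

1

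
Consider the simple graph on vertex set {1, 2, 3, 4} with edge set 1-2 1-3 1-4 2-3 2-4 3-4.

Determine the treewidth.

3

A width-3 tree decomposition is:
Bags: B1 = {1, 2, 3, 4}
Tree: (single bag)
A single bag containing all 4 vertices is trivially a valid decomposition of width 3. On the other hand G contains the 4-clique {1, 2, 3, 4}. A clique must lie in a single bag of any decomposition, so no decomposition can have width below 3. Combining the bounds, tw(G) = 3.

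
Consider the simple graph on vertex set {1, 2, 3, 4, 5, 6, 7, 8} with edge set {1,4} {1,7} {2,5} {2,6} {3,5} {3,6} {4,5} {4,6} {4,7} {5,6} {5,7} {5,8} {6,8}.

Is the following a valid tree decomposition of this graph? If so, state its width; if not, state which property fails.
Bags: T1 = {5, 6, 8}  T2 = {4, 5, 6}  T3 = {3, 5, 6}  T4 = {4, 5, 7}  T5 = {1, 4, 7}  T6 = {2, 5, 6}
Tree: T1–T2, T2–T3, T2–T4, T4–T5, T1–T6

Vertex coverage: the bags together contain {1, 2, 3, 4, 5, 6, 7, 8}, the full vertex set. Edge coverage: each edge of G has both endpoints in at least one bag. Running intersection: for every vertex, the bags containing it form a connected subtree. All three properties hold, so this is a valid tree decomposition of width max|bag| − 1 = 2, and hence tw(G) ≤ 2.

Yes; width 2.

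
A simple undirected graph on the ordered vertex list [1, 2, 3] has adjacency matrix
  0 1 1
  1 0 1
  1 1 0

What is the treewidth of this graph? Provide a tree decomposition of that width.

With just one bag of size 3, the width is 3 − 1 = 2, so tw(G) ≤ 2. On the other hand G contains the 3-clique {1, 2, 3}. A clique must lie in a single bag of any decomposition, so no decomposition can have width below 2. The upper and lower bounds meet at 2, so that is the treewidth.

Treewidth 2.
One such decomposition:
Bags: B1 = {1, 2, 3}
Tree: (single bag)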